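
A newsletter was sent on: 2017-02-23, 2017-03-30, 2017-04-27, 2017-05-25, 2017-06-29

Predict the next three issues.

These are Thursdays with 35, 28, 28, 35-day gaps.
Each is the final Thursday of its month — 2017-03-30 is past the 28th, so '4th Thursday' doesn't fit.
July 2017 ends with Thursday 2017-07-27.
August 2017 ends with Thursday 2017-08-31.
September 2017 ends with Thursday 2017-09-28.

2017-07-27, 2017-08-31, 2017-09-28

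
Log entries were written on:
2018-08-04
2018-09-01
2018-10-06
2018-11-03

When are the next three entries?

Gaps: 28, 35, 28 days — a mix of 28 and 35. Every date is a Saturday.
Each is the 1st Saturday of its month.
1st Saturday of December 2018: 2018-12-01.
1st Saturday of January 2019: 2019-01-05.
February 2019 — 1st Saturday is 2019-02-02.

2018-12-01, 2019-01-05, 2019-02-02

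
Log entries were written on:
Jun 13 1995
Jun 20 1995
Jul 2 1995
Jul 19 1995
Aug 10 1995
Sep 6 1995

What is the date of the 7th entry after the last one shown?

Intervals are 7, 12, 17, 22, 27 days — an arithmetic progression with common difference 5.
Next gap: 32 days. Sep 6 1995 + 32 days = Oct 8 1995.
Next gap: 37 days. Oct 8 1995 + 37 days = Nov 14 1995.
Next gap: 42 days. Nov 14 1995 + 42 days = Dec 26 1995.
Next gap: 47 days. Dec 26 1995 + 47 days = Feb 11 1996.
Next gap: 52 days. Feb 11 1996 + 52 days = Apr 3 1996.
Next gap: 57 days. Apr 3 1996 + 57 days = May 30 1996.
Next gap: 62 days. May 30 1996 + 62 days = Jul 31 1996.

Jul 31 1996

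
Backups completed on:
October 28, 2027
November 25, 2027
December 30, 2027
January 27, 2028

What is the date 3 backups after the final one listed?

April 27, 2028

These are Thursdays with 28, 35, 28-day gaps.
Each is the final Thursday of its month — December 30, 2027 is past the 28th, so '4th Thursday' doesn't fit.
Last Thursday of February 2028: February 24, 2028.
Last Thursday of March 2028: March 30, 2028.
Last Thursday of April 2028: April 27, 2028.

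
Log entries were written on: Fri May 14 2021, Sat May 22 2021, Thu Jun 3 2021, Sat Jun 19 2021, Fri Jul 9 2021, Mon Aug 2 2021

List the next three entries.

The spacing grows by 4 each time: 8, 12, 16, 20, 24 days.
Next gap: 28 days. Mon Aug 2 2021 + 28 days = Mon Aug 30 2021.
Next gap: 32 days. Mon Aug 30 2021 + 32 days = Fri Oct 1 2021.
Next gap: 36 days. Fri Oct 1 2021 + 36 days = Sat Nov 6 2021.

Mon Aug 30 2021, Fri Oct 1 2021, Sat Nov 6 2021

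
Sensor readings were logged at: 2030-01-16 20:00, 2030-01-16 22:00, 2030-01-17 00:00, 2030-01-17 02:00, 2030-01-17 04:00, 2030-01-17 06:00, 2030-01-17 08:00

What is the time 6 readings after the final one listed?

The interval is a steady 2 hours (2, 2, 2, 2, 2, 2).
2030-01-17 08:00 + 2 h = 2030-01-17 10:00.
2030-01-17 10:00 + 2 h = 2030-01-17 12:00.
2030-01-17 12:00 + 2 h = 2030-01-17 14:00.
2030-01-17 14:00 + 2 h = 2030-01-17 16:00.
2030-01-17 16:00 + 2 h = 2030-01-17 18:00.
2030-01-17 18:00 + 2 h = 2030-01-17 20:00.

2030-01-17 20:00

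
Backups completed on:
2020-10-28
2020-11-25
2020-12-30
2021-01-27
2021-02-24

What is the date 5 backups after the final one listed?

These are Wednesdays with 28, 35, 28, 28-day gaps.
Each is the final Wednesday of its month — 2020-12-30 is past the 28th, so '4th Wednesday' doesn't fit.
Last Wednesday of March 2021: 2021-03-31.
April 2021 ends with Wednesday 2021-04-28.
Last Wednesday of May 2021: 2021-05-26.
June 2021 ends with Wednesday 2021-06-30.
July 2021 ends with Wednesday 2021-07-28.

2021-07-28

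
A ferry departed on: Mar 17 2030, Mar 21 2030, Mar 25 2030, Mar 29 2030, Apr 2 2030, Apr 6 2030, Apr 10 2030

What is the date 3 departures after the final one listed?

Apr 22 2030

The spacing is 4, 4, 4, 4, 4, 4 days — always 4 days.
Apr 10 2030 + 4 days = Apr 14 2030.
Apr 14 2030 + 4 days = Apr 18 2030.
Apr 18 2030 + 4 days = Apr 22 2030.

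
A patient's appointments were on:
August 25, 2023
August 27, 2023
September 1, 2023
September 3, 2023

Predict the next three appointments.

The gap pattern 2, 5, 2 repeats every 2 events.
These are the Fridays and Sundays of each week.
Next Friday: September 8, 2023.
The following Sunday is September 10, 2023.
Next Friday: September 15, 2023.

September 8, 2023; September 10, 2023; September 15, 2023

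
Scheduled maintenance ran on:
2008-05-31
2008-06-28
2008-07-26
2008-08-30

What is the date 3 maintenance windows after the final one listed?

2008-11-29

These are Saturdays with 28, 28, 35-day gaps.
Each is the final Saturday of its month — 2008-05-31 is past the 28th, so '4th Saturday' doesn't fit.
September 2008 ends with Saturday 2008-09-27.
Last Saturday of October 2008: 2008-10-25.
November 2008 ends with Saturday 2008-11-29.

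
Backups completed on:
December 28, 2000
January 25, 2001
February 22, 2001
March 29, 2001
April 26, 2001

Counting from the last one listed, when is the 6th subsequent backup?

October 25, 2001

These are Thursdays with 28, 28, 35, 28-day gaps.
Each is the final Thursday of its month — March 29, 2001 is past the 28th, so '4th Thursday' doesn't fit.
May 2001 ends with Thursday May 31, 2001.
June 2001 ends with Thursday June 28, 2001.
July 2001 ends with Thursday July 26, 2001.
August 2001 ends with Thursday August 30, 2001.
September 2001 ends with Thursday September 27, 2001.
October 2001 ends with Thursday October 25, 2001.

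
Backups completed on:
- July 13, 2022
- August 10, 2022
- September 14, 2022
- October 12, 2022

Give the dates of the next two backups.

November 9, 2022; December 14, 2022

Gaps: 28, 35, 28 days — a mix of 28 and 35. Every date is a Wednesday.
Each is the 2nd Wednesday of its month.
November 2022 — 2nd Wednesday is November 9, 2022.
December 2022 — 2nd Wednesday is December 14, 2022.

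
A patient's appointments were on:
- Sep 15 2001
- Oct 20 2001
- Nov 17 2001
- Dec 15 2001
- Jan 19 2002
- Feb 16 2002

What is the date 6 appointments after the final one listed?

All dates are Saturdays, 35, 28, 28, 35, 28 days apart.
Specifically, the 3rd Saturday of each month.
3rd Saturday of March 2002: Mar 16 2002.
3rd Saturday of April 2002: Apr 20 2002.
3rd Saturday of May 2002: May 18 2002.
June 2002 — 3rd Saturday is Jun 15 2002.
July 2002 — 3rd Saturday is Jul 20 2002.
August 2002 — 3rd Saturday is Aug 17 2002.

Aug 17 2002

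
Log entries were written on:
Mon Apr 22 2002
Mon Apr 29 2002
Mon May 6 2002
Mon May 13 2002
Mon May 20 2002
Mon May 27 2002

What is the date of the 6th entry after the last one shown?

The spacing is 7, 7, 7, 7, 7 days — always 7 days.
Mon May 27 2002 + 7 days = Mon Jun 3 2002.
Mon Jun 3 2002 + 7 days = Mon Jun 10 2002.
Mon Jun 10 2002 + 7 days = Mon Jun 17 2002.
Mon Jun 17 2002 + 7 days = Mon Jun 24 2002.
Mon Jun 24 2002 + 7 days = Mon Jul 1 2002.
Mon Jul 1 2002 + 7 days = Mon Jul 8 2002.

Mon Jul 8 2002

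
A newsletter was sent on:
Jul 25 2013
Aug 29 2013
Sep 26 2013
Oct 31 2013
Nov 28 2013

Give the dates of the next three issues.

These are Thursdays with 35, 28, 35, 28-day gaps.
Each is the final Thursday of its month — Aug 29 2013 is past the 28th, so '4th Thursday' doesn't fit.
Last Thursday of December 2013: Dec 26 2013.
January 2014 ends with Thursday Jan 30 2014.
February 2014 ends with Thursday Feb 27 2014.

Dec 26 2013, Jan 30 2014, Feb 27 2014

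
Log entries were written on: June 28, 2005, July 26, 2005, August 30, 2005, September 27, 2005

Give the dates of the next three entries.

October 25, 2005; November 29, 2005; December 27, 2005

All Tuesdays; the gaps (28, 35, 28) vary with month length.
This is the last Tuesday of each month.
October 2005 ends with Tuesday October 25, 2005.
November 2005 ends with Tuesday November 29, 2005.
Last Tuesday of December 2005: December 27, 2005.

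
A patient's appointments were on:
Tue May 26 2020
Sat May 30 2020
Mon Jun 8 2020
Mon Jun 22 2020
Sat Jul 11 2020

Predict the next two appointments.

Intervals are 4, 9, 14, 19 days — an arithmetic progression with common difference 5.
Next gap: 24 days. Sat Jul 11 2020 + 24 days = Tue Aug 4 2020.
Next gap: 29 days. Tue Aug 4 2020 + 29 days = Wed Sep 2 2020.

Tue Aug 4 2020, Wed Sep 2 2020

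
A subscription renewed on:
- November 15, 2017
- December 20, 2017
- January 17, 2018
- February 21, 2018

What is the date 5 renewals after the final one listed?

July 18, 2018

All dates are Wednesdays, 35, 28, 35 days apart.
Specifically, the 3rd Wednesday of each month.
March 2018 — 3rd Wednesday is March 21, 2018.
April 2018 — 3rd Wednesday is April 18, 2018.
May 2018 — 3rd Wednesday is May 16, 2018.
3rd Wednesday of June 2018: June 20, 2018.
July 2018 — 3rd Wednesday is July 18, 2018.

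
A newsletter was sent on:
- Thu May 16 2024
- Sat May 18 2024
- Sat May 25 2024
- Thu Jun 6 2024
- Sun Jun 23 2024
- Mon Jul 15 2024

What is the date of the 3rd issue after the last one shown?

Sat Oct 19 2024

The spacing grows by 5 each time: 2, 7, 12, 17, 22 days.
Next gap: 27 days. Mon Jul 15 2024 + 27 days = Sun Aug 11 2024.
Next gap: 32 days. Sun Aug 11 2024 + 32 days = Thu Sep 12 2024.
Next gap: 37 days. Thu Sep 12 2024 + 37 days = Sat Oct 19 2024.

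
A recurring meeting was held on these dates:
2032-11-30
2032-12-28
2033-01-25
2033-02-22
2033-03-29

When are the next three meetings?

All Tuesdays; the gaps (28, 28, 28, 35) vary with month length.
This is the last Tuesday of each month.
April 2033 ends with Tuesday 2033-04-26.
Last Tuesday of May 2033: 2033-05-31.
Last Tuesday of June 2033: 2033-06-28.

2033-04-26, 2033-05-31, 2033-06-28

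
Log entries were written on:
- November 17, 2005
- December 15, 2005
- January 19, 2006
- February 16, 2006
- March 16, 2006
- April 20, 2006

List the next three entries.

These are Thursdays at 28- or 35-day spacing (28, 35, 28, 28, 35).
The pattern: 3rd Thursday of the month.
3rd Thursday of May 2006: May 18, 2006.
June 2006 — 3rd Thursday is June 15, 2006.
July 2006 — 3rd Thursday is July 20, 2006.

May 18, 2006; June 15, 2006; July 20, 2006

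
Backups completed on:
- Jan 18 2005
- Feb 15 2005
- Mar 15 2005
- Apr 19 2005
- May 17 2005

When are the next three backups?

Jun 21 2005, Jul 19 2005, Aug 16 2005

These are Tuesdays at 28- or 35-day spacing (28, 28, 35, 28).
The pattern: 3rd Tuesday of the month.
June 2005 — 3rd Tuesday is Jun 21 2005.
3rd Tuesday of July 2005: Jul 19 2005.
August 2005 — 3rd Tuesday is Aug 16 2005.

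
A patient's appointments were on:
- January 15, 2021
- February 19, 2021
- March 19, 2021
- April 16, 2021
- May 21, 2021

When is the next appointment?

All dates are Fridays, 35, 28, 28, 35 days apart.
Specifically, the 3rd Friday of each month.
3rd Friday of June 2021: June 18, 2021.

June 18, 2021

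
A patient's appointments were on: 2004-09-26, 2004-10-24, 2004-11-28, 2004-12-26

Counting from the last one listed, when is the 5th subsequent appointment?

2005-05-22

Gaps: 28, 35, 28 days — a mix of 28 and 35. Every date is a Sunday.
Each is the 4th Sunday of its month.
4th Sunday of January 2005: 2005-01-23.
February 2005 — 4th Sunday is 2005-02-27.
4th Sunday of March 2005: 2005-03-27.
April 2005 — 4th Sunday is 2005-04-24.
4th Sunday of May 2005: 2005-05-22.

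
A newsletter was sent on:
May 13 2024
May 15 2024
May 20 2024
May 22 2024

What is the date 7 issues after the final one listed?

The gap pattern 2, 5, 2 repeats every 2 events.
These are the Mondays and Wednesdays of each week.
The following Monday is May 27 2024.
The following Wednesday is May 29 2024.
Next Monday: Jun 3 2024.
Next Wednesday: Jun 5 2024.
The following Monday is Jun 10 2024.
Next Wednesday: Jun 12 2024.
Next Monday: Jun 17 2024.

Jun 17 2024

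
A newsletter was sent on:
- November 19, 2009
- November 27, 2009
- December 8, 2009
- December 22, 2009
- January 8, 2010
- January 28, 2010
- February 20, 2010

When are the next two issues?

Gaps: 8, 11, 14, 17, 20, 23 days — each gap is 3 larger than the previous one.
Next gap: 26 days. February 20, 2010 + 26 days = March 18, 2010.
Next gap: 29 days. March 18, 2010 + 29 days = April 16, 2010.

March 18, 2010; April 16, 2010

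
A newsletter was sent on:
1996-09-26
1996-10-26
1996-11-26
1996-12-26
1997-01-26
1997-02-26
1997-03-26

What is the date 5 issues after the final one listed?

Each date is the 26th; the gaps (30, 31, 30, 31, 31, 28) track the month lengths.
The rule is the 26th of each month.
Next: April 1997 → 1997-04-26.
Next: May 1997 → 1997-05-26.
Next: June 1997 → 1997-06-26.
July 1997: 1997-07-26.
August 1997: 1997-08-26.

1997-08-26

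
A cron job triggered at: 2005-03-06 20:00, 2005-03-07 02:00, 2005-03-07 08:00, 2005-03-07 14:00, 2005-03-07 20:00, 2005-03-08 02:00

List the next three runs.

2005-03-08 08:00, 2005-03-08 14:00, 2005-03-08 20:00

The interval is a steady 6 hours (6, 6, 6, 6, 6).
2005-03-08 02:00 + 6 h = 2005-03-08 08:00.
2005-03-08 08:00 + 6 h = 2005-03-08 14:00.
2005-03-08 14:00 + 6 h = 2005-03-08 20:00.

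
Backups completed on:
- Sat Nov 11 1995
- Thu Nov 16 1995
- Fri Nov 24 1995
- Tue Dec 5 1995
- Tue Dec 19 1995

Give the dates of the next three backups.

Fri Jan 5 1996, Thu Jan 25 1996, Sat Feb 17 1996

Intervals are 5, 8, 11, 14 days — an arithmetic progression with common difference 3.
Next gap: 17 days. Tue Dec 19 1995 + 17 days = Fri Jan 5 1996.
Next gap: 20 days. Fri Jan 5 1996 + 20 days = Thu Jan 25 1996.
Next gap: 23 days. Thu Jan 25 1996 + 23 days = Sat Feb 17 1996.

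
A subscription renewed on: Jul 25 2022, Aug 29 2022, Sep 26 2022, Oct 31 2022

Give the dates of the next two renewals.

All Mondays; the gaps (35, 28, 35) vary with month length.
This is the last Monday of each month.
November 2022 ends with Monday Nov 28 2022.
December 2022 ends with Monday Dec 26 2022.

Nov 28 2022, Dec 26 2022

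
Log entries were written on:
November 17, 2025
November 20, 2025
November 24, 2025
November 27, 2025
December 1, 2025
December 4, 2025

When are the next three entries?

The gap pattern 3, 4, 3, 4, 3 repeats every 2 events.
These are the Mondays and Thursdays of each week.
Next Monday: December 8, 2025.
The following Thursday is December 11, 2025.
Next Monday: December 15, 2025.

December 8, 2025; December 11, 2025; December 15, 2025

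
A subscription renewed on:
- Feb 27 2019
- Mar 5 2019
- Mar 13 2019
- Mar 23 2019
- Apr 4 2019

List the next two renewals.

Intervals are 6, 8, 10, 12 days — an arithmetic progression with common difference 2.
Next gap: 14 days. Apr 4 2019 + 14 days = Apr 18 2019.
Next gap: 16 days. Apr 18 2019 + 16 days = May 4 2019.

Apr 18 2019, May 4 2019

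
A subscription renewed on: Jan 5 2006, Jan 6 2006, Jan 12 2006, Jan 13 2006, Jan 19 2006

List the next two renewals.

Jan 20 2006, Jan 26 2006

The gap pattern 1, 6, 1, 6 repeats every 2 events.
These are the Thursdays and Fridays of each week.
The following Friday is Jan 20 2006.
Next Thursday: Jan 26 2006.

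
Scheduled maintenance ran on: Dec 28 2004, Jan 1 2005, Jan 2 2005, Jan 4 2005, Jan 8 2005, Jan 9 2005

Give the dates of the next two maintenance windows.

Jan 11 2005, Jan 15 2005

Gaps: 4, 1, 2, 4, 1 days — not constant, but cyclic with period 3.
The events fall on every Tuesday, Saturday and Sunday.
The following Tuesday is Jan 11 2005.
Next Saturday: Jan 15 2005.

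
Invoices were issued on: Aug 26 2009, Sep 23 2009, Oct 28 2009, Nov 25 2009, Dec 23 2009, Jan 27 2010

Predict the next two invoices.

Gaps: 28, 35, 28, 28, 35 days — a mix of 28 and 35. Every date is a Wednesday.
Each is the 4th Wednesday of its month.
4th Wednesday of February 2010: Feb 24 2010.
March 2010 — 4th Wednesday is Mar 24 2010.

Feb 24 2010, Mar 24 2010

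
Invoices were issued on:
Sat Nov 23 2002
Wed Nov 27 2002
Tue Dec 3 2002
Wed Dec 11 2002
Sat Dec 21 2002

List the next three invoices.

Intervals are 4, 6, 8, 10 days — an arithmetic progression with common difference 2.
Next gap: 12 days. Sat Dec 21 2002 + 12 days = Thu Jan 2 2003.
Next gap: 14 days. Thu Jan 2 2003 + 14 days = Thu Jan 16 2003.
Next gap: 16 days. Thu Jan 16 2003 + 16 days = Sat Feb 1 2003.

Thu Jan 2 2003, Thu Jan 16 2003, Sat Feb 1 2003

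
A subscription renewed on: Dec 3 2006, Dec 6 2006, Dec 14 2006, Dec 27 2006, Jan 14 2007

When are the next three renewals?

Feb 6 2007, Mar 6 2007, Apr 8 2007

Intervals are 3, 8, 13, 18 days — an arithmetic progression with common difference 5.
Next gap: 23 days. Jan 14 2007 + 23 days = Feb 6 2007.
Next gap: 28 days. Feb 6 2007 + 28 days = Mar 6 2007.
Next gap: 33 days. Mar 6 2007 + 33 days = Apr 8 2007.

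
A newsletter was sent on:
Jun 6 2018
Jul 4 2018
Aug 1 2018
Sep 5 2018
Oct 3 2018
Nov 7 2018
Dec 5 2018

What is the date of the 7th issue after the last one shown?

Gaps: 28, 28, 35, 28, 35, 28 days — a mix of 28 and 35. Every date is a Wednesday.
Each is the 1st Wednesday of its month.
1st Wednesday of January 2019: Jan 2 2019.
February 2019 — 1st Wednesday is Feb 6 2019.
March 2019 — 1st Wednesday is Mar 6 2019.
1st Wednesday of April 2019: Apr 3 2019.
May 2019 — 1st Wednesday is May 1 2019.
June 2019 — 1st Wednesday is Jun 5 2019.
1st Wednesday of July 2019: Jul 3 2019.

Jul 3 2019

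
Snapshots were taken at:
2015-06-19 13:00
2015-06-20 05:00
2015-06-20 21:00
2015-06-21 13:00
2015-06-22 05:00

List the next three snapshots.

2015-06-22 21:00, 2015-06-23 13:00, 2015-06-24 05:00

The interval is a steady 16 hours (16, 16, 16, 16).
2015-06-22 05:00 + 16 h = 2015-06-22 21:00.
2015-06-22 21:00 + 16 h = 2015-06-23 13:00.
2015-06-23 13:00 + 16 h = 2015-06-24 05:00.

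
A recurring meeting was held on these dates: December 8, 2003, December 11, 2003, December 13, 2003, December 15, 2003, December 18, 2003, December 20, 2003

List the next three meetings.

Every event lands on a Monday or Thursday or Saturday (gaps cycle 3, 2, 2, 3, 2).
So the schedule is: every Monday, Thursday and Saturday.
Next Monday: December 22, 2003.
Next Thursday: December 25, 2003.
The following Saturday is December 27, 2003.

December 22, 2003; December 25, 2003; December 27, 2003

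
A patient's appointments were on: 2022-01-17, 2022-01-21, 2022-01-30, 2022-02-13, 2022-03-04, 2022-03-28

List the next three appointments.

2022-04-26, 2022-05-30, 2022-07-08

Gaps: 4, 9, 14, 19, 24 days — each gap is 5 larger than the previous one.
Next gap: 29 days. 2022-03-28 + 29 days = 2022-04-26.
Next gap: 34 days. 2022-04-26 + 34 days = 2022-05-30.
Next gap: 39 days. 2022-05-30 + 39 days = 2022-07-08.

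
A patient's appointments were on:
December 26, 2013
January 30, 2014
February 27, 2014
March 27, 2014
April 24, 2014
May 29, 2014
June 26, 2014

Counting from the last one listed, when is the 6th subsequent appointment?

These are Thursdays with 35, 28, 28, 28, 35, 28-day gaps.
Each is the final Thursday of its month — January 30, 2014 is past the 28th, so '4th Thursday' doesn't fit.
July 2014 ends with Thursday July 31, 2014.
Last Thursday of August 2014: August 28, 2014.
September 2014 ends with Thursday September 25, 2014.
Last Thursday of October 2014: October 30, 2014.
Last Thursday of November 2014: November 27, 2014.
Last Thursday of December 2014: December 25, 2014.

December 25, 2014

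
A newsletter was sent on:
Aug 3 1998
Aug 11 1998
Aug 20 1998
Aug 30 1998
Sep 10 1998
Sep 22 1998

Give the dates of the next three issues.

The spacing grows by 1 each time: 8, 9, 10, 11, 12 days.
Next gap: 13 days. Sep 22 1998 + 13 days = Oct 5 1998.
Next gap: 14 days. Oct 5 1998 + 14 days = Oct 19 1998.
Next gap: 15 days. Oct 19 1998 + 15 days = Nov 3 1998.

Oct 5 1998, Oct 19 1998, Nov 3 1998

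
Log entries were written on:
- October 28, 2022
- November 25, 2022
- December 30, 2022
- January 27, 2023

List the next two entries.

February 24, 2023; March 31, 2023

These are Fridays with 28, 35, 28-day gaps.
Each is the final Friday of its month — December 30, 2022 is past the 28th, so '4th Friday' doesn't fit.
February 2023 ends with Friday February 24, 2023.
March 2023 ends with Friday March 31, 2023.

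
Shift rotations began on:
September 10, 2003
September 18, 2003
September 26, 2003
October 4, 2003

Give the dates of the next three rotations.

The spacing is 8, 8, 8 days — always 8 days.
October 4, 2003 + 8 days = October 12, 2003.
October 12, 2003 + 8 days = October 20, 2003.
October 20, 2003 + 8 days = October 28, 2003.

October 12, 2003; October 20, 2003; October 28, 2003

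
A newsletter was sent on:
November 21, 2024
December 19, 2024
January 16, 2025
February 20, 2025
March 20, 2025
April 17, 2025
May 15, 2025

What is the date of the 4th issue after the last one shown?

September 18, 2025

These are Thursdays at 28- or 35-day spacing (28, 28, 35, 28, 28, 28).
The pattern: 3rd Thursday of the month.
3rd Thursday of June 2025: June 19, 2025.
July 2025 — 3rd Thursday is July 17, 2025.
August 2025 — 3rd Thursday is August 21, 2025.
3rd Thursday of September 2025: September 18, 2025.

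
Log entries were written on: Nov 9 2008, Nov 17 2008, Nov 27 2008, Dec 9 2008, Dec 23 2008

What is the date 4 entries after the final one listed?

Intervals are 8, 10, 12, 14 days — an arithmetic progression with common difference 2.
Next gap: 16 days. Dec 23 2008 + 16 days = Jan 8 2009.
Next gap: 18 days. Jan 8 2009 + 18 days = Jan 26 2009.
Next gap: 20 days. Jan 26 2009 + 20 days = Feb 15 2009.
Next gap: 22 days. Feb 15 2009 + 22 days = Mar 9 2009.

Mar 9 2009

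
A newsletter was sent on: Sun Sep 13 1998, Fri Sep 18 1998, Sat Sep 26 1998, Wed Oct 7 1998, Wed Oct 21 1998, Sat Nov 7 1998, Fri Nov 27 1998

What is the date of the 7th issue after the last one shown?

Intervals are 5, 8, 11, 14, 17, 20 days — an arithmetic progression with common difference 3.
Next gap: 23 days. Fri Nov 27 1998 + 23 days = Sun Dec 20 1998.
Next gap: 26 days. Sun Dec 20 1998 + 26 days = Fri Jan 15 1999.
Next gap: 29 days. Fri Jan 15 1999 + 29 days = Sat Feb 13 1999.
Next gap: 32 days. Sat Feb 13 1999 + 32 days = Wed Mar 17 1999.
Next gap: 35 days. Wed Mar 17 1999 + 35 days = Wed Apr 21 1999.
Next gap: 38 days. Wed Apr 21 1999 + 38 days = Sat May 29 1999.
Next gap: 41 days. Sat May 29 1999 + 41 days = Fri Jul 9 1999.

Fri Jul 9 1999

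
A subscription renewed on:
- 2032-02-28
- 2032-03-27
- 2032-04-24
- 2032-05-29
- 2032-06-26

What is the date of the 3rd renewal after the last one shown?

All Saturdays; the gaps (28, 28, 35, 28) vary with month length.
This is the last Saturday of each month.
July 2032 ends with Saturday 2032-07-31.
Last Saturday of August 2032: 2032-08-28.
September 2032 ends with Saturday 2032-09-25.

2032-09-25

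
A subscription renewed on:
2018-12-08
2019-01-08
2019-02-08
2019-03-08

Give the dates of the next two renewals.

The day-of-month is always 8 (31, 31, 28 days between events).
So this recurs on the 8th of each month.
April 2019: 2019-04-08.
May 2019: 2019-05-08.

2019-04-08, 2019-05-08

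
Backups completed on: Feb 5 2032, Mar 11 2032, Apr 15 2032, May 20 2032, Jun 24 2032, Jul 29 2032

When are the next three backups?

The spacing is 35, 35, 35, 35, 35 days — always 35 days.
Jul 29 2032 + 35 days = Sep 2 2032.
Sep 2 2032 + 35 days = Oct 7 2032.
Oct 7 2032 + 35 days = Nov 11 2032.

Sep 2 2032, Oct 7 2032, Nov 11 2032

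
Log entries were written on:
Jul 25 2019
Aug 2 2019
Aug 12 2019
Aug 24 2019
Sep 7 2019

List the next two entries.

Sep 23 2019, Oct 11 2019

Intervals are 8, 10, 12, 14 days — an arithmetic progression with common difference 2.
Next gap: 16 days. Sep 7 2019 + 16 days = Sep 23 2019.
Next gap: 18 days. Sep 23 2019 + 18 days = Oct 11 2019.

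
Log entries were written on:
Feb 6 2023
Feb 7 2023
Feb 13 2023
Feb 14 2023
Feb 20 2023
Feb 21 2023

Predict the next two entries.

Gaps: 1, 6, 1, 6, 1 days — not constant, but cyclic with period 2.
The events fall on every Monday and Tuesday.
The following Monday is Feb 27 2023.
The following Tuesday is Feb 28 2023.

Feb 27 2023, Feb 28 2023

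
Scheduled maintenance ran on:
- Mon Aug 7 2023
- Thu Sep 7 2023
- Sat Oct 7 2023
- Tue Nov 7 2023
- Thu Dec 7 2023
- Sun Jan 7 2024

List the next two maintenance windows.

Gaps: 31, 30, 31, 30, 31 days — not constant. Every event is on the 7th of the month.
Pattern: the 7th of each month.
Next: February 2024 → Wed Feb 7 2024.
March 2024: Thu Mar 7 2024.

Wed Feb 7 2024, Thu Mar 7 2024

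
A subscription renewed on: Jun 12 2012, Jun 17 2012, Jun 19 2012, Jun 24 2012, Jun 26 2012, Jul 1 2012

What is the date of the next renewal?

Jul 3 2012

Gaps: 5, 2, 5, 2, 5 days — not constant, but cyclic with period 2.
The events fall on every Tuesday and Sunday.
Next Tuesday: Jul 3 2012.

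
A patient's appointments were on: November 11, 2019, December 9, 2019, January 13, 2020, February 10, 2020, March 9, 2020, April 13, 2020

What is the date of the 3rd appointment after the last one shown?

July 13, 2020

All dates are Mondays, 28, 35, 28, 28, 35 days apart.
Specifically, the 2nd Monday of each month.
2nd Monday of May 2020: May 11, 2020.
June 2020 — 2nd Monday is June 8, 2020.
July 2020 — 2nd Monday is July 13, 2020.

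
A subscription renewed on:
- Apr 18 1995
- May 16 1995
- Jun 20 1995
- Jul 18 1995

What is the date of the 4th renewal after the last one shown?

Nov 21 1995

These are Tuesdays at 28- or 35-day spacing (28, 35, 28).
The pattern: 3rd Tuesday of the month.
August 1995 — 3rd Tuesday is Aug 15 1995.
3rd Tuesday of September 1995: Sep 19 1995.
October 1995 — 3rd Tuesday is Oct 17 1995.
November 1995 — 3rd Tuesday is Nov 21 1995.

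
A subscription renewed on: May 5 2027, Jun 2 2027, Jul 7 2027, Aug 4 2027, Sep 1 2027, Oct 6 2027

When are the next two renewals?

All dates are Wednesdays, 28, 35, 28, 28, 35 days apart.
Specifically, the 1st Wednesday of each month.
1st Wednesday of November 2027: Nov 3 2027.
1st Wednesday of December 2027: Dec 1 2027.

Nov 3 2027, Dec 1 2027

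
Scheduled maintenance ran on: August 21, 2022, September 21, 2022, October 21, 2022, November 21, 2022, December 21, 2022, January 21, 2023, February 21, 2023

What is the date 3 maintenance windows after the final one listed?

May 21, 2023

Each date is the 21st; the gaps (31, 30, 31, 30, 31, 31) track the month lengths.
The rule is the 21st of each month.
March 2023: March 21, 2023.
April 2023: April 21, 2023.
May 2023: May 21, 2023.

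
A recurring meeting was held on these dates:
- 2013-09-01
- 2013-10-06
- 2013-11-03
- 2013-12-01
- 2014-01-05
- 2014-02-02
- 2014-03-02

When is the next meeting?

2014-04-06

All dates are Sundays, 35, 28, 28, 35, 28, 28 days apart.
Specifically, the 1st Sunday of each month.
1st Sunday of April 2014: 2014-04-06.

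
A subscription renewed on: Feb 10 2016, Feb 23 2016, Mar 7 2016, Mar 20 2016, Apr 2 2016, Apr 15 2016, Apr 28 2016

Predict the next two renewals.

May 11 2016, May 24 2016

Every event comes 13 days after the last (13, 13, 13, 13, 13, 13).
Apr 28 2016 + 13 days = May 11 2016.
May 11 2016 + 13 days = May 24 2016.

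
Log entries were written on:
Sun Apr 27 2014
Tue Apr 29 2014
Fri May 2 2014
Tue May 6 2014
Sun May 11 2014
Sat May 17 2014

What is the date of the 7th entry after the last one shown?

Gaps: 2, 3, 4, 5, 6 days — each gap is 1 larger than the previous one.
Next gap: 7 days. Sat May 17 2014 + 7 days = Sat May 24 2014.
Next gap: 8 days. Sat May 24 2014 + 8 days = Sun Jun 1 2014.
Next gap: 9 days. Sun Jun 1 2014 + 9 days = Tue Jun 10 2014.
Next gap: 10 days. Tue Jun 10 2014 + 10 days = Fri Jun 20 2014.
Next gap: 11 days. Fri Jun 20 2014 + 11 days = Tue Jul 1 2014.
Next gap: 12 days. Tue Jul 1 2014 + 12 days = Sun Jul 13 2014.
Next gap: 13 days. Sun Jul 13 2014 + 13 days = Sat Jul 26 2014.

Sat Jul 26 2014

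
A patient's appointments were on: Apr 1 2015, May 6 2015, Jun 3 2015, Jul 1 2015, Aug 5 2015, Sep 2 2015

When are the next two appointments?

These are Wednesdays at 28- or 35-day spacing (35, 28, 28, 35, 28).
The pattern: 1st Wednesday of the month.
October 2015 — 1st Wednesday is Oct 7 2015.
November 2015 — 1st Wednesday is Nov 4 2015.

Oct 7 2015, Nov 4 2015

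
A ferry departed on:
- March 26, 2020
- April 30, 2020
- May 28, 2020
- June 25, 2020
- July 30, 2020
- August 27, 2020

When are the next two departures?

All Thursdays; the gaps (35, 28, 28, 35, 28) vary with month length.
This is the last Thursday of each month.
September 2020 ends with Thursday September 24, 2020.
October 2020 ends with Thursday October 29, 2020.

September 24, 2020; October 29, 2020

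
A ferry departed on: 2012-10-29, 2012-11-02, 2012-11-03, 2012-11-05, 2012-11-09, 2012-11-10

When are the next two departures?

Every event lands on a Monday or Friday or Saturday (gaps cycle 4, 1, 2, 4, 1).
So the schedule is: every Monday, Friday and Saturday.
Next Monday: 2012-11-12.
Next Friday: 2012-11-16.

2012-11-12, 2012-11-16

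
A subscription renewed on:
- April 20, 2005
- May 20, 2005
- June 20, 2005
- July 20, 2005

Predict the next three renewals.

The day-of-month is always 20 (30, 31, 30 days between events).
So this recurs on the 20th of each month.
August 2005: August 20, 2005.
September 2005: September 20, 2005.
Next: October 2005 → October 20, 2005.

August 20, 2005; September 20, 2005; October 20, 2005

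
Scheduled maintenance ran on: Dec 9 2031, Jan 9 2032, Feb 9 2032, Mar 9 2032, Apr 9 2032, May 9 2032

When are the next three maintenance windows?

Gaps: 31, 31, 29, 31, 30 days — not constant. Every event is on the 9th of the month.
Pattern: the 9th of each month.
Next: June 2032 → Jun 9 2032.
Next: July 2032 → Jul 9 2032.
August 2032: Aug 9 2032.

Jun 9 2032, Jul 9 2032, Aug 9 2032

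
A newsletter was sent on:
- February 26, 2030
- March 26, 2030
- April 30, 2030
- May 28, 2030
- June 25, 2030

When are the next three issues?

July 30, 2030; August 27, 2030; September 24, 2030

Every date is a Tuesday; gaps 28, 35, 28, 28 days.
Each is the last Tuesday of its month (at least one falls on the 29th or later, ruling out '4th Tuesday').
Last Tuesday of July 2030: July 30, 2030.
August 2030 ends with Tuesday August 27, 2030.
Last Tuesday of September 2030: September 24, 2030.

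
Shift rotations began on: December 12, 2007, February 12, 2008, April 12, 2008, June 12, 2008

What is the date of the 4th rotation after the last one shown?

Gaps: 62, 60, 61 days — not constant. Every event is on the 12th of the month.
Pattern: the 12th of every 2 months.
Next: August 2008 → August 12, 2008.
October 2008: October 12, 2008.
December 2008: December 12, 2008.
Next: February 2009 → February 12, 2009.

February 12, 2009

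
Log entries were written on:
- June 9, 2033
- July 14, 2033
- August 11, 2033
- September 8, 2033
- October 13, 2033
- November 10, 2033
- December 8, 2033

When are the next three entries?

All dates are Thursdays, 35, 28, 28, 35, 28, 28 days apart.
Specifically, the 2nd Thursday of each month.
January 2034 — 2nd Thursday is January 12, 2034.
2nd Thursday of February 2034: February 9, 2034.
2nd Thursday of March 2034: March 9, 2034.

January 12, 2034; February 9, 2034; March 9, 2034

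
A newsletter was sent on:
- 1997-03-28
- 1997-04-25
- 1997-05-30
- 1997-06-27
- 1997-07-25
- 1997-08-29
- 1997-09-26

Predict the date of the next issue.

All Fridays; the gaps (28, 35, 28, 28, 35, 28) vary with month length.
This is the last Friday of each month.
Last Friday of October 1997: 1997-10-31.

1997-10-31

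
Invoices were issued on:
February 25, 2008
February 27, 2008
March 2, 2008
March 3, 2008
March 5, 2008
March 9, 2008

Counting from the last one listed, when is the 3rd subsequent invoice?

March 16, 2008

Gaps: 2, 4, 1, 2, 4 days — not constant, but cyclic with period 3.
The events fall on every Monday, Wednesday and Sunday.
The following Monday is March 10, 2008.
Next Wednesday: March 12, 2008.
The following Sunday is March 16, 2008.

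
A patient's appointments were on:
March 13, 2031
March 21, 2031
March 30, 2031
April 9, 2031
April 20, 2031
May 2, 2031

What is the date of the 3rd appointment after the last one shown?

June 13, 2031

Gaps: 8, 9, 10, 11, 12 days — each gap is 1 larger than the previous one.
Next gap: 13 days. May 2, 2031 + 13 days = May 15, 2031.
Next gap: 14 days. May 15, 2031 + 14 days = May 29, 2031.
Next gap: 15 days. May 29, 2031 + 15 days = June 13, 2031.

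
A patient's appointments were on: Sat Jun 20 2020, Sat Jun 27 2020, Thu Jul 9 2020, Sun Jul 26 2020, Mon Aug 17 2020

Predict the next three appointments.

Intervals are 7, 12, 17, 22 days — an arithmetic progression with common difference 5.
Next gap: 27 days. Mon Aug 17 2020 + 27 days = Sun Sep 13 2020.
Next gap: 32 days. Sun Sep 13 2020 + 32 days = Thu Oct 15 2020.
Next gap: 37 days. Thu Oct 15 2020 + 37 days = Sat Nov 21 2020.

Sun Sep 13 2020, Thu Oct 15 2020, Sat Nov 21 2020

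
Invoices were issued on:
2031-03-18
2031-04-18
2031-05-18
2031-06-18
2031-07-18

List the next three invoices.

2031-08-18, 2031-09-18, 2031-10-18

Gaps: 31, 30, 31, 30 days — not constant. Every event is on the 18th of the month.
Pattern: the 18th of each month.
August 2031: 2031-08-18.
September 2031: 2031-09-18.
October 2031: 2031-10-18.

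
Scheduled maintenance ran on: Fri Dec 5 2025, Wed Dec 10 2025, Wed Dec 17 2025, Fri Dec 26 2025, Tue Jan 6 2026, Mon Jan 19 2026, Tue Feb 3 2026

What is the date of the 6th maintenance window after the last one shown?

The spacing grows by 2 each time: 5, 7, 9, 11, 13, 15 days.
Next gap: 17 days. Tue Feb 3 2026 + 17 days = Fri Feb 20 2026.
Next gap: 19 days. Fri Feb 20 2026 + 19 days = Wed Mar 11 2026.
Next gap: 21 days. Wed Mar 11 2026 + 21 days = Wed Apr 1 2026.
Next gap: 23 days. Wed Apr 1 2026 + 23 days = Fri Apr 24 2026.
Next gap: 25 days. Fri Apr 24 2026 + 25 days = Tue May 19 2026.
Next gap: 27 days. Tue May 19 2026 + 27 days = Mon Jun 15 2026.

Mon Jun 15 2026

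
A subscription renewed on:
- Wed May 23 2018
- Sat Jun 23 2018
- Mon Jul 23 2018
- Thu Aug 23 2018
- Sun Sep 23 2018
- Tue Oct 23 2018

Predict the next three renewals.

The day-of-month is always 23 (31, 30, 31, 31, 30 days between events).
So this recurs on the 23rd of each month.
Next: November 2018 → Fri Nov 23 2018.
Next: December 2018 → Sun Dec 23 2018.
January 2019: Wed Jan 23 2019.

Fri Nov 23 2018, Sun Dec 23 2018, Wed Jan 23 2019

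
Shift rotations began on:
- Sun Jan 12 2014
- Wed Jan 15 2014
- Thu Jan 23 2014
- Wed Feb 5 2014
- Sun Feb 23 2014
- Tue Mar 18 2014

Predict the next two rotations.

Tue Apr 15 2014, Sun May 18 2014

Gaps: 3, 8, 13, 18, 23 days — each gap is 5 larger than the previous one.
Next gap: 28 days. Tue Mar 18 2014 + 28 days = Tue Apr 15 2014.
Next gap: 33 days. Tue Apr 15 2014 + 33 days = Sun May 18 2014.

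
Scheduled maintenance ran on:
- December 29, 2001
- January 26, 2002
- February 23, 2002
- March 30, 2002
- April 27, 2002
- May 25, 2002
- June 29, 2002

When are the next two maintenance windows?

These are Saturdays with 28, 28, 35, 28, 28, 35-day gaps.
Each is the final Saturday of its month — December 29, 2001 is past the 28th, so '4th Saturday' doesn't fit.
July 2002 ends with Saturday July 27, 2002.
Last Saturday of August 2002: August 31, 2002.

July 27, 2002; August 31, 2002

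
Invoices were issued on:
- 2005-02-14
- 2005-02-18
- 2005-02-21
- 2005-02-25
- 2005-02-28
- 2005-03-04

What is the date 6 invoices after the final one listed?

The gap pattern 4, 3, 4, 3, 4 repeats every 2 events.
These are the Mondays and Fridays of each week.
Next Monday: 2005-03-07.
The following Friday is 2005-03-11.
The following Monday is 2005-03-14.
The following Friday is 2005-03-18.
Next Monday: 2005-03-21.
The following Friday is 2005-03-25.

2005-03-25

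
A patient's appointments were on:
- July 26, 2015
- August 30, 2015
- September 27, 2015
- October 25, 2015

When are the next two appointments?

All Sundays; the gaps (35, 28, 28) vary with month length.
This is the last Sunday of each month.
November 2015 ends with Sunday November 29, 2015.
Last Sunday of December 2015: December 27, 2015.

November 29, 2015; December 27, 2015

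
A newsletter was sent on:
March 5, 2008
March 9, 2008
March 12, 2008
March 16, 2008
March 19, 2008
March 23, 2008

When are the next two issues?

March 26, 2008; March 30, 2008

Every event lands on a Wednesday or Sunday (gaps cycle 4, 3, 4, 3, 4).
So the schedule is: every Wednesday and Sunday.
The following Wednesday is March 26, 2008.
The following Sunday is March 30, 2008.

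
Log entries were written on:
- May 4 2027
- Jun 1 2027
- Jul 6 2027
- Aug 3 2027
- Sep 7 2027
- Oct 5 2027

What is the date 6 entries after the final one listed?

All dates are Tuesdays, 28, 35, 28, 35, 28 days apart.
Specifically, the 1st Tuesday of each month.
November 2027 — 1st Tuesday is Nov 2 2027.
1st Tuesday of December 2027: Dec 7 2027.
January 2028 — 1st Tuesday is Jan 4 2028.
1st Tuesday of February 2028: Feb 1 2028.
1st Tuesday of March 2028: Mar 7 2028.
April 2028 — 1st Tuesday is Apr 4 2028.

Apr 4 2028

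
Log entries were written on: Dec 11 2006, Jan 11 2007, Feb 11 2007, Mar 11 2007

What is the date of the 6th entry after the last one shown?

Sep 11 2007

Gaps: 31, 31, 28 days — not constant. Every event is on the 11th of the month.
Pattern: the 11th of each month.
Next: April 2007 → Apr 11 2007.
Next: May 2007 → May 11 2007.
June 2007: Jun 11 2007.
Next: July 2007 → Jul 11 2007.
August 2007: Aug 11 2007.
Next: September 2007 → Sep 11 2007.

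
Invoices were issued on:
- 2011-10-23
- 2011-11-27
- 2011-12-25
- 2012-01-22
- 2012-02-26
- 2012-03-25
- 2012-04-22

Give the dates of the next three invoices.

All dates are Sundays, 35, 28, 28, 35, 28, 28 days apart.
Specifically, the 4th Sunday of each month.
4th Sunday of May 2012: 2012-05-27.
4th Sunday of June 2012: 2012-06-24.
July 2012 — 4th Sunday is 2012-07-22.

2012-05-27, 2012-06-24, 2012-07-22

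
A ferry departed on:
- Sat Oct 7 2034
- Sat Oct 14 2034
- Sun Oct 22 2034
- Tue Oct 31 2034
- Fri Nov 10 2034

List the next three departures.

Tue Nov 21 2034, Sun Dec 3 2034, Sat Dec 16 2034

The spacing grows by 1 each time: 7, 8, 9, 10 days.
Next gap: 11 days. Fri Nov 10 2034 + 11 days = Tue Nov 21 2034.
Next gap: 12 days. Tue Nov 21 2034 + 12 days = Sun Dec 3 2034.
Next gap: 13 days. Sun Dec 3 2034 + 13 days = Sat Dec 16 2034.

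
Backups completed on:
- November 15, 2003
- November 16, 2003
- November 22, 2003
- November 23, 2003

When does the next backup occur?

The gap pattern 1, 6, 1 repeats every 2 events.
These are the Saturdays and Sundays of each week.
The following Saturday is November 29, 2003.

November 29, 2003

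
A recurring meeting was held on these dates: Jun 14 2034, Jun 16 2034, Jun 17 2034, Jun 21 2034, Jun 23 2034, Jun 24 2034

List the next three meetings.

The gap pattern 2, 1, 4, 2, 1 repeats every 3 events.
These are the Wednesdays, Fridays and Saturdays of each week.
Next Wednesday: Jun 28 2034.
The following Friday is Jun 30 2034.
Next Saturday: Jul 1 2034.

Jun 28 2034, Jun 30 2034, Jul 1 2034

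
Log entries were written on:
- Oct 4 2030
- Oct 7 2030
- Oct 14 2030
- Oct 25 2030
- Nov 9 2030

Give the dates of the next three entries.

Nov 28 2030, Dec 21 2030, Jan 17 2031

Gaps: 3, 7, 11, 15 days — each gap is 4 larger than the previous one.
Next gap: 19 days. Nov 9 2030 + 19 days = Nov 28 2030.
Next gap: 23 days. Nov 28 2030 + 23 days = Dec 21 2030.
Next gap: 27 days. Dec 21 2030 + 27 days = Jan 17 2031.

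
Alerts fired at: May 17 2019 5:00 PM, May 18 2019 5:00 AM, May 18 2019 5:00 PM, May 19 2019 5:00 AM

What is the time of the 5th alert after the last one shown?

Spacing: 12, 12, 12 h — constant 12 h.
May 19 2019 5:00 AM + 12 h = May 19 2019 5:00 PM.
May 19 2019 5:00 PM + 12 h = May 20 2019 5:00 AM.
May 20 2019 5:00 AM + 12 h = May 20 2019 5:00 PM.
May 20 2019 5:00 PM + 12 h = May 21 2019 5:00 AM.
May 21 2019 5:00 AM + 12 h = May 21 2019 5:00 PM.

May 21 2019 5:00 PM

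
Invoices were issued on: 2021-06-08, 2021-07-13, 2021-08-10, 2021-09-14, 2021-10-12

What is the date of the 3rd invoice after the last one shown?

2022-01-11

These are Tuesdays at 28- or 35-day spacing (35, 28, 35, 28).
The pattern: 2nd Tuesday of the month.
November 2021 — 2nd Tuesday is 2021-11-09.
2nd Tuesday of December 2021: 2021-12-14.
January 2022 — 2nd Tuesday is 2022-01-11.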